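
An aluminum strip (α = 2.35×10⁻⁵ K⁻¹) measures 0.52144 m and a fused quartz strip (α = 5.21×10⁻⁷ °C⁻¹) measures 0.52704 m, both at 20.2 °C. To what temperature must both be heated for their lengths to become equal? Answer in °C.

T = 487.7 °C

L₁(1 + α₁ΔT) = L₂(1 + α₂ΔT) ⇒ ΔT = (L₂ − L₁)/(α₁L₁ − α₂L₂)
L₂ − L₁ = 0.52704 − 0.52144 = 5.60×10⁻³ m
α₁L₁ − α₂L₂ = 2.35×10⁻⁵×0.52144 − 5.21×10⁻⁷×0.52704 = 1.197925216×10⁻⁵ m/K
ΔT = 5.60×10⁻³ / 1.197925216×10⁻⁵ = 467.475 K
T = 20.2 + 467.475 = 487.675 °C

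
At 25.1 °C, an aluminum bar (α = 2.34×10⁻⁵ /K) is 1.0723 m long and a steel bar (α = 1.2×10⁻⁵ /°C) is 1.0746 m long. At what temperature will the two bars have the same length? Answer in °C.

T = 213.7 °C

Equal length when α₁L₁ΔT − α₂L₂ΔT = L₂ − L₁ = 2.30×10⁻³ m
α₁L₁ = 2.509182×10⁻⁵, α₂L₂ = 1.28952×10⁻⁵ → Δ(αL) = 1.219662×10⁻⁵ m/K
ΔT = 2.30×10⁻³ / 1.219662×10⁻⁵ = 188.577 K, so T = 25.1 + 188.577 = 213.677 °C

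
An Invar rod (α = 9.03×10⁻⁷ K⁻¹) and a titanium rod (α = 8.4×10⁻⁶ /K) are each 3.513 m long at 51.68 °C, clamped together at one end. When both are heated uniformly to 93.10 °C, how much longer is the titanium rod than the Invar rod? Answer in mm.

1.09 mm

ΔT = 41.42 K
Invar: ΔL = 9.03×10⁻⁷ × 3.513 m × 41.42 = 1.3139×10⁻⁴ m = 0.13139 mm
titanium: ΔL = 8.4×10⁻⁶ × 3.513 m × 41.42 = 1.2223×10⁻³ m = 1.2223 mm
difference = 1.2223 − 0.13139 = 1.09091 mm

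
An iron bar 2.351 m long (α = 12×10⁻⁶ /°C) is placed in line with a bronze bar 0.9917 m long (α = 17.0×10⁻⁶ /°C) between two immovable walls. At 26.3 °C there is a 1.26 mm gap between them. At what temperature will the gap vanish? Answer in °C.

Gap closes when ΔL₁ + ΔL₂ = 1.26 mm = 1.26×10⁻³ m
(α₁L₁ + α₂L₂)ΔT = g
α₁L₁ + α₂L₂ = 12×10⁻⁶×2.351 + 17.0×10⁻⁶×0.9917 = 4.50709×10⁻⁵ m/K
ΔT = 1.26×10⁻³ / 4.50709×10⁻⁵ = 27.956 K
T = 26.3 + 27.956 = 54.256 °C

T = 54.3 °C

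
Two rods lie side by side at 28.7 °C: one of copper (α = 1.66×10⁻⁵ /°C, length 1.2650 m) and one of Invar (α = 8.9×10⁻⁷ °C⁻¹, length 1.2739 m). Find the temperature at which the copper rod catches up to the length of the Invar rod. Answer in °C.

T = 476.7 °C

L₁(1 + α₁ΔT) = L₂(1 + α₂ΔT) ⇒ ΔT = (L₂ − L₁)/(α₁L₁ − α₂L₂)
L₂ − L₁ = 1.2739 − 1.2650 = 8.90×10⁻³ m
α₁L₁ − α₂L₂ = 1.66×10⁻⁵×1.2650 − 8.9×10⁻⁷×1.2739 = 1.9865229×10⁻⁵ m/K
ΔT = 8.90×10⁻³ / 1.9865229×10⁻⁵ = 448.019 K
T = 28.7 + 448.019 = 476.719 °C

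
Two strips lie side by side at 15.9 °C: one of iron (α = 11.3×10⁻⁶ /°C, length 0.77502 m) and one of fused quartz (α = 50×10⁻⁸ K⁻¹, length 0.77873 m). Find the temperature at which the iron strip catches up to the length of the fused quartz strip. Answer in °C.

Equal length when α₁L₁ΔT − α₂L₂ΔT = L₂ − L₁ = 3.71×10⁻³ m
α₁L₁ = 8.757726×10⁻⁶, α₂L₂ = 3.89365×10⁻⁷ → Δ(αL) = 8.368361×10⁻⁶ m/K
ΔT = 3.71×10⁻³ / 8.368361×10⁻⁶ = 443.337 K, so T = 15.9 + 443.337 = 459.237 °C

T = 459.2 °C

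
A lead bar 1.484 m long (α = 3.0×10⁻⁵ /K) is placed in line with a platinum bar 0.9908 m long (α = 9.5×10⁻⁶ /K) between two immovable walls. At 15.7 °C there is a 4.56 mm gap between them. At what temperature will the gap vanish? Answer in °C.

T = 100 °C

Gap closes when ΔL₁ + ΔL₂ = 4.56 mm = 4.56×10⁻³ m
(α₁L₁ + α₂L₂)ΔT = g
α₁L₁ + α₂L₂ = 3.0×10⁻⁵×1.484 + 9.5×10⁻⁶×0.9908 = 5.39326×10⁻⁵ m/K
ΔT = 4.56×10⁻³ / 5.39326×10⁻⁵ = 84.55 K
T = 15.7 + 84.55 = 100.25 °C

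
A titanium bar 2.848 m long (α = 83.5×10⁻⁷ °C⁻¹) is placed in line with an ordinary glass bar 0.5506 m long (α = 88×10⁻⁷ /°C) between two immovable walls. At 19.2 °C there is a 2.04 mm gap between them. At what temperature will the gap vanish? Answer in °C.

T = 90.5 °C

α₁L₁ = 2.37808×10⁻⁵ m/K, α₂L₂ = 4.84528×10⁻⁶ m/K → total 2.862608×10⁻⁵ m/K
ΔT = g/(α₁L₁+α₂L₂) = 2.04×10⁻³ / 2.862608×10⁻⁵ = 71.264 K
T = 19.2 + 71.264 = 90.464 °C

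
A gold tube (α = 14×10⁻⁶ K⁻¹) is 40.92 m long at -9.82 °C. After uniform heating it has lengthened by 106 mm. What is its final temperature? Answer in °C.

T = 175 °C

ΔL = αL₀ΔT ⇒ ΔT = ΔL / (αL₀)
ΔT = 106×10⁻³ m / (14×10⁻⁶ × 40.92 m) = 185.03 K
T = -9.82 + 185.03 = 175.21 °C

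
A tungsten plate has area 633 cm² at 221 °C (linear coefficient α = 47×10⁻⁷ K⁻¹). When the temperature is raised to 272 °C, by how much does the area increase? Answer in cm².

ΔA = 0.303 cm²

Area coefficient ≈ 2α; |ΔT| = 51 K
ΔA = 2αA₀ΔT = 2(47×10⁻⁷)(633)(51) = 0.303 cm²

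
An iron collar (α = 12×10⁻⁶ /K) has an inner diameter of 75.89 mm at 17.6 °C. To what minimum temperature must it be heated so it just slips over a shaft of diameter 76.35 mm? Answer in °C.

T = 523 °C

Required Δd = 76.35 − 75.89 = 0.46 mm
Δd = αd₀ΔT ⇒ ΔT = Δd/(αd₀) = 0.46 / (12×10⁻⁶ × 75.89) = 505.12 K
T_min = 17.6 + 505.12 = 522.72 °C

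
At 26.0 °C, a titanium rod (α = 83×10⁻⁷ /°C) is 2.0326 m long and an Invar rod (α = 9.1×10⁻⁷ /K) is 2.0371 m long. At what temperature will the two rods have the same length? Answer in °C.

L₁(1 + α₁ΔT) = L₂(1 + α₂ΔT) ⇒ ΔT = (L₂ − L₁)/(α₁L₁ − α₂L₂)
L₂ − L₁ = 2.0371 − 2.0326 = 4.50×10⁻³ m
α₁L₁ − α₂L₂ = 83×10⁻⁷×2.0326 − 9.1×10⁻⁷×2.0371 = 1.5016819×10⁻⁵ m/K
ΔT = 4.50×10⁻³ / 1.5016819×10⁻⁵ = 299.664 K
T = 26.0 + 299.664 = 325.664 °C

T = 325.7 °C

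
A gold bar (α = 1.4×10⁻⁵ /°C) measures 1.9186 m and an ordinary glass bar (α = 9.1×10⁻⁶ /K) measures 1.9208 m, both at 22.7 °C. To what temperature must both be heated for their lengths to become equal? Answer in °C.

T = 257.2 °C

L₁(1 + α₁ΔT) = L₂(1 + α₂ΔT) ⇒ ΔT = (L₂ − L₁)/(α₁L₁ − α₂L₂)
L₂ − L₁ = 1.9208 − 1.9186 = 2.20×10⁻³ m
α₁L₁ − α₂L₂ = 1.4×10⁻⁵×1.9186 − 9.1×10⁻⁶×1.9208 = 9.38112×10⁻⁶ m/K
ΔT = 2.20×10⁻³ / 9.38112×10⁻⁶ = 234.514 K
T = 22.7 + 234.514 = 257.214 °C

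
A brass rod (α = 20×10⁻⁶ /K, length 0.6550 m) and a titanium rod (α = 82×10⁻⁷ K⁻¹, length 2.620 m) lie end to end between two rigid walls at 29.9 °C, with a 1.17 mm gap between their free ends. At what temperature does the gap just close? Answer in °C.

Gap closes when ΔL₁ + ΔL₂ = 1.17 mm = 1.17×10⁻³ m
(α₁L₁ + α₂L₂)ΔT = g
α₁L₁ + α₂L₂ = 20×10⁻⁶×0.6550 + 82×10⁻⁷×2.620 = 3.4584×10⁻⁵ m/K
ΔT = 1.17×10⁻³ / 3.4584×10⁻⁵ = 33.831 K
T = 29.9 + 33.831 = 63.731 °C

T = 63.7 °C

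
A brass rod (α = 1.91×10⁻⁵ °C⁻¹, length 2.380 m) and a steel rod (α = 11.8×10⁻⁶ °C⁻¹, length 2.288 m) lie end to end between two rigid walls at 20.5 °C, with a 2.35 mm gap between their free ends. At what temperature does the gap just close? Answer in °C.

Gap closes when ΔL₁ + ΔL₂ = 2.35 mm = 2.35×10⁻³ m
(α₁L₁ + α₂L₂)ΔT = g
α₁L₁ + α₂L₂ = 1.91×10⁻⁵×2.380 + 11.8×10⁻⁶×2.288 = 7.24564×10⁻⁵ m/K
ΔT = 2.35×10⁻³ / 7.24564×10⁻⁵ = 32.433 K
T = 20.5 + 32.433 = 52.933 °C

T = 52.9 °C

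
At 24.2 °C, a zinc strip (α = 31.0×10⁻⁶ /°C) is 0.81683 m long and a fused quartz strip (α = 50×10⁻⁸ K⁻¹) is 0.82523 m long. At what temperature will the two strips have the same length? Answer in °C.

L₁(1 + α₁ΔT) = L₂(1 + α₂ΔT) ⇒ ΔT = (L₂ − L₁)/(α₁L₁ − α₂L₂)
L₂ − L₁ = 0.82523 − 0.81683 = 8.40×10⁻³ m
α₁L₁ − α₂L₂ = 31.0×10⁻⁶×0.81683 − 50×10⁻⁸×0.82523 = 2.4909115×10⁻⁵ m/K
ΔT = 8.40×10⁻³ / 2.4909115×10⁻⁵ = 337.226 K
T = 24.2 + 337.226 = 361.426 °C

T = 361.4 °C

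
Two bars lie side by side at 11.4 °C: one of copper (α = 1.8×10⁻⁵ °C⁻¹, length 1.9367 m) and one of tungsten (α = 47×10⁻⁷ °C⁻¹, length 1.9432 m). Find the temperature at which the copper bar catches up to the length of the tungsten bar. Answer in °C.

L₁(1 + α₁ΔT) = L₂(1 + α₂ΔT) ⇒ ΔT = (L₂ − L₁)/(α₁L₁ − α₂L₂)
L₂ − L₁ = 1.9432 − 1.9367 = 6.50×10⁻³ m
α₁L₁ − α₂L₂ = 1.8×10⁻⁵×1.9367 − 47×10⁻⁷×1.9432 = 2.572756×10⁻⁵ m/K
ΔT = 6.50×10⁻³ / 2.572756×10⁻⁵ = 252.647 K
T = 11.4 + 252.647 = 264.047 °C

T = 264.0 °C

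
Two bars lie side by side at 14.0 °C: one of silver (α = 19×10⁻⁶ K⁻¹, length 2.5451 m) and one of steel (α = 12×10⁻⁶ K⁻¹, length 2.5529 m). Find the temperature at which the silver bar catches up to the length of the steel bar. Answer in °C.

T = 454.1 °C

L₁(1 + α₁ΔT) = L₂(1 + α₂ΔT) ⇒ ΔT = (L₂ − L₁)/(α₁L₁ − α₂L₂)
L₂ − L₁ = 2.5529 − 2.5451 = 7.80×10⁻³ m
α₁L₁ − α₂L₂ = 19×10⁻⁶×2.5451 − 12×10⁻⁶×2.5529 = 1.77221×10⁻⁵ m/K
ΔT = 7.80×10⁻³ / 1.77221×10⁻⁵ = 440.128 K
T = 14.0 + 440.128 = 454.128 °C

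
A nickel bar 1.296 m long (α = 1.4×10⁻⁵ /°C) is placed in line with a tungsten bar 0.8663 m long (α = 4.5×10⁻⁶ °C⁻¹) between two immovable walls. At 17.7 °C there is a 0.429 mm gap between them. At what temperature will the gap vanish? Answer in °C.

α₁L₁ = 1.8144×10⁻⁵ m/K, α₂L₂ = 3.89835×10⁻⁶ m/K → total 2.204235×10⁻⁵ m/K
ΔT = g/(α₁L₁+α₂L₂) = 4.29×10⁻⁴ / 2.204235×10⁻⁵ = 19.463 K
T = 17.7 + 19.463 = 37.163 °C

T = 37.2 °C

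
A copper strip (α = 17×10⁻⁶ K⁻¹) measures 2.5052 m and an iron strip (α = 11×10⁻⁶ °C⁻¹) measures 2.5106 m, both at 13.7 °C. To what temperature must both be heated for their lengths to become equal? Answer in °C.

T = 374.4 °C

L₁(1 + α₁ΔT) = L₂(1 + α₂ΔT) ⇒ ΔT = (L₂ − L₁)/(α₁L₁ − α₂L₂)
L₂ − L₁ = 2.5106 − 2.5052 = 5.40×10⁻³ m
α₁L₁ − α₂L₂ = 17×10⁻⁶×2.5052 − 11×10⁻⁶×2.5106 = 1.49718×10⁻⁵ m/K
ΔT = 5.40×10⁻³ / 1.49718×10⁻⁵ = 360.678 K
T = 13.7 + 360.678 = 374.378 °C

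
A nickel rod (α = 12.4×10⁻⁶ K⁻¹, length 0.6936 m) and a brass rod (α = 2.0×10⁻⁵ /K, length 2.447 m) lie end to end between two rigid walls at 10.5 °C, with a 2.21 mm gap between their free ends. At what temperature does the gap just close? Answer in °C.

Gap closes when ΔL₁ + ΔL₂ = 2.21 mm = 2.21×10⁻³ m
(α₁L₁ + α₂L₂)ΔT = g
α₁L₁ + α₂L₂ = 12.4×10⁻⁶×0.6936 + 2.0×10⁻⁵×2.447 = 5.754064×10⁻⁵ m/K
ΔT = 2.21×10⁻³ / 5.754064×10⁻⁵ = 38.408 K
T = 10.5 + 38.408 = 48.908 °C

T = 48.9 °C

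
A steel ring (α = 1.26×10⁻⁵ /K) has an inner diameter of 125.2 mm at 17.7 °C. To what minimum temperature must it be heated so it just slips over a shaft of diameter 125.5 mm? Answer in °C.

T = 208 °C

Required Δd = 125.5 − 125.2 = 0.3 mm
Δd = αd₀ΔT ⇒ ΔT = Δd/(αd₀) = 0.3 / (1.26×10⁻⁵ × 125.2) = 190.17 K
T_min = 17.7 + 190.17 = 207.87 °C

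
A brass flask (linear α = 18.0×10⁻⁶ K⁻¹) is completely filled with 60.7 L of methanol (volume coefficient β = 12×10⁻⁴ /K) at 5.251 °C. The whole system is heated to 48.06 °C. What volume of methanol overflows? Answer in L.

The flask also expands: β_container ≈ 3α = 5.4×10⁻⁵ /K
Net overflow = V₀(β_liq − 3α_cont)ΔT
β − 3α = 1.20×10⁻³ − 5.4×10⁻⁵ = 1.146×10⁻³ /K; ΔT = 42.809 K
ΔV = 60.7 × 1.146×10⁻³ × 42.809 = 2.98 L

2.98 L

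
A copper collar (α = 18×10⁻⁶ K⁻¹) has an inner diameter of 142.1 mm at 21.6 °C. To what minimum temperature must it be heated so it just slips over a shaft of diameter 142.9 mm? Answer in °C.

Required Δd = 142.9 − 142.1 = 0.8 mm
Δd = αd₀ΔT ⇒ ΔT = Δd/(αd₀) = 0.8 / (18×10⁻⁶ × 142.1) = 312.77 K
T_min = 21.6 + 312.77 = 334.37 °C

T = 334 °C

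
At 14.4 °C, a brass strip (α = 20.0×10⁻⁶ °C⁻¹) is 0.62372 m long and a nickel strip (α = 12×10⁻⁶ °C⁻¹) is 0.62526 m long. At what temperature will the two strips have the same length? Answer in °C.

L₁(1 + α₁ΔT) = L₂(1 + α₂ΔT) ⇒ ΔT = (L₂ − L₁)/(α₁L₁ − α₂L₂)
L₂ − L₁ = 0.62526 − 0.62372 = 1.54×10⁻³ m
α₁L₁ − α₂L₂ = 20.0×10⁻⁶×0.62372 − 12×10⁻⁶×0.62526 = 4.97128×10⁻⁶ m/K
ΔT = 1.54×10⁻³ / 4.97128×10⁻⁶ = 309.779 K
T = 14.4 + 309.779 = 324.179 °C

T = 324.2 °C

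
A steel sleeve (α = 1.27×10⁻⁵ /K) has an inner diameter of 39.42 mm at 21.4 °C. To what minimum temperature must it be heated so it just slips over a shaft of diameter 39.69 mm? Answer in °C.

T = 561 °C

Required Δd = 39.69 − 39.42 = 0.27 mm
Δd = αd₀ΔT ⇒ ΔT = Δd/(αd₀) = 0.27 / (1.27×10⁻⁵ × 39.42) = 539.32 K
T_min = 21.4 + 539.32 = 560.72 °C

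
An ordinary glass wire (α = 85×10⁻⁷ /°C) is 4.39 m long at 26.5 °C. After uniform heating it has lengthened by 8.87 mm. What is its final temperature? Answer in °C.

ΔL = αL₀ΔT ⇒ ΔT = ΔL / (αL₀)
ΔT = 8.87×10⁻³ m / (85×10⁻⁷ × 4.39 m) = 237.71 K
T = 26.5 + 237.71 = 264.21 °C

T = 264 °C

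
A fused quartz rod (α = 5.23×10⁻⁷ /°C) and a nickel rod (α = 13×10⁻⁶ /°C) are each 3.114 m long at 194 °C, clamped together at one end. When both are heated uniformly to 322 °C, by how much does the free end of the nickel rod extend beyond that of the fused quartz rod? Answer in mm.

4.97 mm

ΔT = 128 K
fused quartz: ΔL = 5.23×10⁻⁷ × 3.114 m × 128 = 2.0846×10⁻⁴ m = 0.20846 mm
nickel: ΔL = 13×10⁻⁶ × 3.114 m × 128 = 5.1817×10⁻³ m = 5.1817 mm
difference = 5.1817 − 0.20846 = 4.97324 mm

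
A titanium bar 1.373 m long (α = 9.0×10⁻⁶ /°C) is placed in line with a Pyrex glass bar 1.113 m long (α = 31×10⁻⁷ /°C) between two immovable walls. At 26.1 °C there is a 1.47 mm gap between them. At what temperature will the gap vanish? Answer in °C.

T = 119 °C

Gap closes when ΔL₁ + ΔL₂ = 1.47 mm = 1.47×10⁻³ m
(α₁L₁ + α₂L₂)ΔT = g
α₁L₁ + α₂L₂ = 9.0×10⁻⁶×1.373 + 31×10⁻⁷×1.113 = 1.58073×10⁻⁵ m/K
ΔT = 1.47×10⁻³ / 1.58073×10⁻⁵ = 93.00 K
T = 26.1 + 93.00 = 119.10 °C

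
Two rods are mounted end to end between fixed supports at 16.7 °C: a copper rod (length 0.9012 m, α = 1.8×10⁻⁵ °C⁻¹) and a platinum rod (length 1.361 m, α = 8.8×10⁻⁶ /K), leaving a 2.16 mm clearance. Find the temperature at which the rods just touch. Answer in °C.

T = 93.3 °C

α₁L₁ = 1.62216×10⁻⁵ m/K, α₂L₂ = 1.19768×10⁻⁵ m/K → total 2.81984×10⁻⁵ m/K
ΔT = g/(α₁L₁+α₂L₂) = 2.16×10⁻³ / 2.81984×10⁻⁵ = 76.600 K
T = 16.7 + 76.600 = 93.300 °C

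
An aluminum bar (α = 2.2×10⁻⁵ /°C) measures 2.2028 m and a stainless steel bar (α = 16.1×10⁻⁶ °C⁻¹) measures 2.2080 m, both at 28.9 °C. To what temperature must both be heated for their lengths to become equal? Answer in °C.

T = 431.6 °C

L₁(1 + α₁ΔT) = L₂(1 + α₂ΔT) ⇒ ΔT = (L₂ − L₁)/(α₁L₁ − α₂L₂)
L₂ − L₁ = 2.2080 − 2.2028 = 5.20×10⁻³ m
α₁L₁ − α₂L₂ = 2.2×10⁻⁵×2.2028 − 16.1×10⁻⁶×2.2080 = 1.29128×10⁻⁵ m/K
ΔT = 5.20×10⁻³ / 1.29128×10⁻⁵ = 402.701 K
T = 28.9 + 402.701 = 431.601 °C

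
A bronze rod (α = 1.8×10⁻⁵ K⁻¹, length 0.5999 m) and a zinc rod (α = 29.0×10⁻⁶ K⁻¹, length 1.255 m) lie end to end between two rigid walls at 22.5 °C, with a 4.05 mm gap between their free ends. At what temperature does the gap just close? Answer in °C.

T = 108 °C

Gap closes when ΔL₁ + ΔL₂ = 4.05 mm = 4.05×10⁻³ m
(α₁L₁ + α₂L₂)ΔT = g
α₁L₁ + α₂L₂ = 1.8×10⁻⁵×0.5999 + 29.0×10⁻⁶×1.255 = 4.71932×10⁻⁵ m/K
ΔT = 4.05×10⁻³ / 4.71932×10⁻⁵ = 85.82 K
T = 22.5 + 85.82 = 108.32 °C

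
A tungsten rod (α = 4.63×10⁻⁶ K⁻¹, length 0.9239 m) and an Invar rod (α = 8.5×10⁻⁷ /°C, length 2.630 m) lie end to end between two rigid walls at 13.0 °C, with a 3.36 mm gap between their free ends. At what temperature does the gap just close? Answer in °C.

Gap closes when ΔL₁ + ΔL₂ = 3.36 mm = 3.36×10⁻³ m
(α₁L₁ + α₂L₂)ΔT = g
α₁L₁ + α₂L₂ = 4.63×10⁻⁶×0.9239 + 8.5×10⁻⁷×2.630 = 6.513157×10⁻⁶ m/K
ΔT = 3.36×10⁻³ / 6.513157×10⁻⁶ = 515.88 K
T = 13.0 + 515.88 = 528.88 °C

T = 529 °C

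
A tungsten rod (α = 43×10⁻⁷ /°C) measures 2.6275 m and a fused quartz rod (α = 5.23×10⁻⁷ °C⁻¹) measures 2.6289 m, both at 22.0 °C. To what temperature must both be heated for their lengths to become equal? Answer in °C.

T = 163.1 °C

L₁(1 + α₁ΔT) = L₂(1 + α₂ΔT) ⇒ ΔT = (L₂ − L₁)/(α₁L₁ − α₂L₂)
L₂ − L₁ = 2.6289 − 2.6275 = 1.40×10⁻³ m
α₁L₁ − α₂L₂ = 43×10⁻⁷×2.6275 − 5.23×10⁻⁷×2.6289 = 9.9233353×10⁻⁶ m/K
ΔT = 1.40×10⁻³ / 9.9233353×10⁻⁶ = 141.082 K
T = 22.0 + 141.082 = 163.082 °C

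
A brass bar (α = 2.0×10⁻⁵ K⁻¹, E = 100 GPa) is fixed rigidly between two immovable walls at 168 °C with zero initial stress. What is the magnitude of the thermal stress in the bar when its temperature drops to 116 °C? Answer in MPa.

Fully constrained: the free strain ε = αΔT is blocked, so σ = Eε = EαΔT.
|ΔT| = 52 K
σ = 100×10⁹ × 2.0×10⁻⁵ × 52 = 1.04×10⁸ Pa

σ = 104 MPa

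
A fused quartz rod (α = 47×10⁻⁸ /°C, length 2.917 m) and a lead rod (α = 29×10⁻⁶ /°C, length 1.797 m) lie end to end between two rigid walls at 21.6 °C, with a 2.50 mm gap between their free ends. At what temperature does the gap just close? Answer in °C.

α₁L₁ = 1.37099×10⁻⁶ m/K, α₂L₂ = 5.2113×10⁻⁵ m/K → total 5.348399×10⁻⁵ m/K
ΔT = g/(α₁L₁+α₂L₂) = 2.50×10⁻³ / 5.348399×10⁻⁵ = 46.743 K
T = 21.6 + 46.743 = 68.343 °C

T = 68.3 °C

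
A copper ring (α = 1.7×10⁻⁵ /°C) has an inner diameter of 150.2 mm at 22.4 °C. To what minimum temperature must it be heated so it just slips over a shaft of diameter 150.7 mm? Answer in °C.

Required Δd = 150.7 − 150.2 = 0.5 mm
Δd = αd₀ΔT ⇒ ΔT = Δd/(αd₀) = 0.5 / (1.7×10⁻⁵ × 150.2) = 195.82 K
T_min = 22.4 + 195.82 = 218.22 °C

T = 218 °C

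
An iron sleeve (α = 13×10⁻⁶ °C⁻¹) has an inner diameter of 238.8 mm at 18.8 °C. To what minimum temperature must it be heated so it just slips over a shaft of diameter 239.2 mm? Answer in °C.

T = 148 °C

Required Δd = 239.2 − 238.8 = 0.4 mm
Δd = αd₀ΔT ⇒ ΔT = Δd/(αd₀) = 0.4 / (13×10⁻⁶ × 238.8) = 128.85 K
T_min = 18.8 + 128.85 = 147.65 °C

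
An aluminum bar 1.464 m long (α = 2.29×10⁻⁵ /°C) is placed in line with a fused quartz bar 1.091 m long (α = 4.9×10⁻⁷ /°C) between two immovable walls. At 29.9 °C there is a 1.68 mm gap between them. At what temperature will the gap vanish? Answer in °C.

T = 79.2 °C

α₁L₁ = 3.35256×10⁻⁵ m/K, α₂L₂ = 5.3459×10⁻⁷ m/K → total 3.406019×10⁻⁵ m/K
ΔT = g/(α₁L₁+α₂L₂) = 1.68×10⁻³ / 3.406019×10⁻⁵ = 49.324 K
T = 29.9 + 49.324 = 79.224 °C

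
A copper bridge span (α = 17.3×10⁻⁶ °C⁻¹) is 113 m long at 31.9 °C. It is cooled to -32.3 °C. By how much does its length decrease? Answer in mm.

ΔL = 126 mm

|ΔT| = |-32.3 − 31.9| = 64.2 K
ΔL = αL₀ΔT = (17.3×10⁻⁶)(113)(64.2) = 1.26×10⁻¹ m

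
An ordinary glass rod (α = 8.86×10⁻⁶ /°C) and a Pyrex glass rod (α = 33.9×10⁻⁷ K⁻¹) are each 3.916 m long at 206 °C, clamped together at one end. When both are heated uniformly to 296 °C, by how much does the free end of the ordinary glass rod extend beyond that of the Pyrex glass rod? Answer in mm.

1.93 mm

ΔT = 90 K
ordinary glass: ΔL = 8.86×10⁻⁶ × 3.916 m × 90 = 3.1226×10⁻³ m = 3.1226 mm
Pyrex glass: ΔL = 33.9×10⁻⁷ × 3.916 m × 90 = 1.1948×10⁻³ m = 1.1948 mm
difference = 3.1226 − 1.1948 = 1.9278 mm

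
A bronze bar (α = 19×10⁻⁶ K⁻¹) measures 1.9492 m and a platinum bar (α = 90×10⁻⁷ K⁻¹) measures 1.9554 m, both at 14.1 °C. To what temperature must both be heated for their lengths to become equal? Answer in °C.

Equal length when α₁L₁ΔT − α₂L₂ΔT = L₂ − L₁ = 6.20×10⁻³ m
α₁L₁ = 3.70348×10⁻⁵, α₂L₂ = 1.75986×10⁻⁵ → Δ(αL) = 1.94362×10⁻⁵ m/K
ΔT = 6.20×10⁻³ / 1.94362×10⁻⁵ = 318.992 K, so T = 14.1 + 318.992 = 333.092 °C

T = 333.1 °C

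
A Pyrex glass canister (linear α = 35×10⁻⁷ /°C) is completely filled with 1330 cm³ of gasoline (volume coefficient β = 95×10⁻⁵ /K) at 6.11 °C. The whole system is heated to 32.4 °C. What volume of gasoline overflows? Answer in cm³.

32.9 cm³

The canister also expands: β_container ≈ 3α = 1.05×10⁻⁵ /K
Net overflow = V₀(β_liq − 3α_cont)ΔT
β − 3α = 9.50×10⁻⁴ − 1.05×10⁻⁵ = 9.395×10⁻⁴ /K; ΔT = 26.29 K
ΔV = 1330 × 9.395×10⁻⁴ × 26.29 = 32.9 cm³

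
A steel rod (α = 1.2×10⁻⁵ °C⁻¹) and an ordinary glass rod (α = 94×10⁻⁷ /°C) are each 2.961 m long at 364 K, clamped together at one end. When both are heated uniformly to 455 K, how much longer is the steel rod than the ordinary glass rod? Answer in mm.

0.701 mm

ΔT = 91 K
steel: ΔL = 1.2×10⁻⁵ × 2.961 m × 91 = 3.2334×10⁻³ m = 3.2334 mm
ordinary glass: ΔL = 94×10⁻⁷ × 2.961 m × 91 = 2.5328×10⁻³ m = 2.5328 mm
difference = 3.2334 − 2.5328 = 0.7006 mm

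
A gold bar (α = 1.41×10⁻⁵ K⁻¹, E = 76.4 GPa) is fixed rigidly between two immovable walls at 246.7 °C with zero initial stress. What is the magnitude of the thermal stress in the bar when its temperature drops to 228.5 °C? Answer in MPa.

σ = 19.6 MPa

Fully constrained: the free strain ε = αΔT is blocked, so σ = Eε = EαΔT.
|ΔT| = 18.2 K
σ = 76.4×10⁹ × 1.41×10⁻⁵ × 18.2 = 1.96×10⁷ Pa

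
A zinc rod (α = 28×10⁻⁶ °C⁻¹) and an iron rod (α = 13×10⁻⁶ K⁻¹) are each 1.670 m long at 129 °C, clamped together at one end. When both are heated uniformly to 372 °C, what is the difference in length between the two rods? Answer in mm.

6.09 mm

ΔT = 243 K
zinc: ΔL = 28×10⁻⁶ × 1.670 m × 243 = 1.1363×10⁻² m = 11.363 mm
iron: ΔL = 13×10⁻⁶ × 1.670 m × 243 = 5.2755×10⁻³ m = 5.2755 mm
difference = 11.363 − 5.2755 = 6.0875 mm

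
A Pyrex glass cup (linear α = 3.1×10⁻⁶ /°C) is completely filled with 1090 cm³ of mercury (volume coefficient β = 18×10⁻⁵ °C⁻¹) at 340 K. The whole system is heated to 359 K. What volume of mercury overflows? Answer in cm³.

The cup also expands: β_container ≈ 3α = 9.3×10⁻⁶ /K
Net overflow = V₀(β_liq − 3α_cont)ΔT
β − 3α = 1.80×10⁻⁴ − 9.3×10⁻⁶ = 1.707×10⁻⁴ /K; ΔT = 19 K
ΔV = 1090 × 1.707×10⁻⁴ × 19 = 3.54 cm³

3.54 cm³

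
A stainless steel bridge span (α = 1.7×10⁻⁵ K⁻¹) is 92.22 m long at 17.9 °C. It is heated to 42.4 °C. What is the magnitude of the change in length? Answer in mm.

ΔL = 38.4 mm

|ΔT| = |42.4 − 17.9| = 24.5 K
ΔL = αL₀ΔT = (1.7×10⁻⁵)(92.22)(24.5) = 3.84×10⁻² m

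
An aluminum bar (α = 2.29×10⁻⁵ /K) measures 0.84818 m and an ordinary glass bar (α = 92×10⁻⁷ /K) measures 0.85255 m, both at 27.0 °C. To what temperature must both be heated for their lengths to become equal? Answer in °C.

Equal length when α₁L₁ΔT − α₂L₂ΔT = L₂ − L₁ = 4.37×10⁻³ m
α₁L₁ = 1.9423322×10⁻⁵, α₂L₂ = 7.84346×10⁻⁶ → Δ(αL) = 1.1579862×10⁻⁵ m/K
ΔT = 4.37×10⁻³ / 1.1579862×10⁻⁵ = 377.379 K, so T = 27.0 + 377.379 = 404.379 °C

T = 404.4 °C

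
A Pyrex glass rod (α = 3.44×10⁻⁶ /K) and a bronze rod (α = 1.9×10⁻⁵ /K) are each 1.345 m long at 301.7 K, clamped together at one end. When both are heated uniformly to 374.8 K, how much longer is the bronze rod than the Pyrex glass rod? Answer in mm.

1.53 mm

ΔT = 73.1 K
Pyrex glass: ΔL = 3.44×10⁻⁶ × 1.345 m × 73.1 = 3.3822×10⁻⁴ m = 0.33822 mm
bronze: ΔL = 1.9×10⁻⁵ × 1.345 m × 73.1 = 1.8681×10⁻³ m = 1.8681 mm
difference = 1.8681 − 0.33822 = 1.52988 mm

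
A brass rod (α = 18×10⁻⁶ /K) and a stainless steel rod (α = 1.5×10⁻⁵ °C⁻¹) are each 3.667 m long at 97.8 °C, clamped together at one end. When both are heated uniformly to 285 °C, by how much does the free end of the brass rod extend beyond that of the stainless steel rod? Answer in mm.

ΔT = 187.2 K
brass: ΔL = 18×10⁻⁶ × 3.667 m × 187.2 = 1.2356×10⁻² m = 12.356 mm
stainless steel: ΔL = 1.5×10⁻⁵ × 3.667 m × 187.2 = 1.0297×10⁻² m = 10.297 mm
difference = 12.356 − 10.297 = 2.059 mm

2.06 mm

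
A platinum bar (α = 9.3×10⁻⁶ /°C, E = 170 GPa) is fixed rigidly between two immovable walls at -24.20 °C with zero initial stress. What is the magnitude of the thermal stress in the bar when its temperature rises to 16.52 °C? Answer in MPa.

σ = 64.4 MPa

Fully constrained: the free strain ε = αΔT is blocked, so σ = Eε = EαΔT.
|ΔT| = 40.72 K
σ = 170×10⁹ × 9.3×10⁻⁶ × 40.72 = 6.44×10⁷ Pa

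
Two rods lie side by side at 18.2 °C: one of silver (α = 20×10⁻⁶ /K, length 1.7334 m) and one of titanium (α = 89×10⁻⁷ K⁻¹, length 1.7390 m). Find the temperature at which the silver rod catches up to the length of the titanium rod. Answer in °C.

Equal length when α₁L₁ΔT − α₂L₂ΔT = L₂ − L₁ = 5.60×10⁻³ m
α₁L₁ = 3.4668×10⁻⁵, α₂L₂ = 1.54771×10⁻⁵ → Δ(αL) = 1.91909×10⁻⁵ m/K
ΔT = 5.60×10⁻³ / 1.91909×10⁻⁵ = 291.805 K, so T = 18.2 + 291.805 = 310.005 °C

T = 310.0 °C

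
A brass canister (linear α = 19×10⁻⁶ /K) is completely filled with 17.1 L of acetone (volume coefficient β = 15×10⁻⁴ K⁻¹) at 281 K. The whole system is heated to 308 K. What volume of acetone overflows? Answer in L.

The canister also expands: β_container ≈ 3α = 5.7×10⁻⁵ /K
Net overflow = V₀(β_liq − 3α_cont)ΔT
β − 3α = 1.50×10⁻³ − 5.7×10⁻⁵ = 1.443×10⁻³ /K; ΔT = 27 K
ΔV = 17.1 × 1.443×10⁻³ × 27 = 0.666 L

0.666 L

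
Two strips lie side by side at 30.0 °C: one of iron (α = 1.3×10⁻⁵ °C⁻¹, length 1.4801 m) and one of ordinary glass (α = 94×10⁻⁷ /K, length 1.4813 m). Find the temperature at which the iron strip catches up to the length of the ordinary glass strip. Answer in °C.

Equal length when α₁L₁ΔT − α₂L₂ΔT = L₂ − L₁ = 1.20×10⁻³ m
α₁L₁ = 1.92413×10⁻⁵, α₂L₂ = 1.392422×10⁻⁵ → Δ(αL) = 5.31708×10⁻⁶ m/K
ΔT = 1.20×10⁻³ / 5.31708×10⁻⁶ = 225.688 K, so T = 30.0 + 225.688 = 255.688 °C

T = 255.7 °C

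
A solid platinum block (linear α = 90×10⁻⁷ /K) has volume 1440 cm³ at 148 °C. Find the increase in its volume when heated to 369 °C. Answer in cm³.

ΔV = 8.59 cm³

Isotropic solid: β ≈ 3α = 2.7×10⁻⁵ /K; ΔT = 221 K
ΔV = 3αV₀ΔT = 3(90×10⁻⁷)(1440)(221) = 8.59 cm³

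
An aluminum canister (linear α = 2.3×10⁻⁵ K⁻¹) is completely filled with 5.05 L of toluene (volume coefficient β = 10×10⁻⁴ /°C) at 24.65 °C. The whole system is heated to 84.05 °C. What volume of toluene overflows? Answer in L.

The canister also expands: β_container ≈ 3α = 6.9×10⁻⁵ /K
Net overflow = V₀(β_liq − 3α_cont)ΔT
β − 3α = 1.00×10⁻³ − 6.9×10⁻⁵ = 9.31×10⁻⁴ /K; ΔT = 59.40 K
ΔV = 5.05 × 9.31×10⁻⁴ × 59.40 = 0.279 L

0.279 L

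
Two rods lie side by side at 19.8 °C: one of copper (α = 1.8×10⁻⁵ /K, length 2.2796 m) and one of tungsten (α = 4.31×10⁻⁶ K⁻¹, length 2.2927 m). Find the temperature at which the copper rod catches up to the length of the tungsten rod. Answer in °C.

Equal length when α₁L₁ΔT − α₂L₂ΔT = L₂ − L₁ = 1.31×10⁻² m
α₁L₁ = 4.10328×10⁻⁵, α₂L₂ = 9.881537×10⁻⁶ → Δ(αL) = 3.1151263×10⁻⁵ m/K
ΔT = 1.31×10⁻² / 3.1151263×10⁻⁵ = 420.529 K, so T = 19.8 + 420.529 = 440.329 °C

T = 440.3 °C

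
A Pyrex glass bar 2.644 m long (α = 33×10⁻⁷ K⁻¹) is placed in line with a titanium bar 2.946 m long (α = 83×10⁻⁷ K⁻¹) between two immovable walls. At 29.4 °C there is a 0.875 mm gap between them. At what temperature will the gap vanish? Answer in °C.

T = 55.8 °C

Gap closes when ΔL₁ + ΔL₂ = 0.875 mm = 8.75×10⁻⁴ m
(α₁L₁ + α₂L₂)ΔT = g
α₁L₁ + α₂L₂ = 33×10⁻⁷×2.644 + 83×10⁻⁷×2.946 = 3.3177×10⁻⁵ m/K
ΔT = 8.75×10⁻⁴ / 3.3177×10⁻⁵ = 26.374 K
T = 29.4 + 26.374 = 55.774 °C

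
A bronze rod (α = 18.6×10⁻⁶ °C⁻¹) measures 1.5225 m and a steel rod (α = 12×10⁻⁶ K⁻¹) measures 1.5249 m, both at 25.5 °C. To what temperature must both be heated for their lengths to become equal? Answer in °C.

Equal length when α₁L₁ΔT − α₂L₂ΔT = L₂ − L₁ = 2.40×10⁻³ m
α₁L₁ = 2.83185×10⁻⁵, α₂L₂ = 1.82988×10⁻⁵ → Δ(αL) = 1.00197×10⁻⁵ m/K
ΔT = 2.40×10⁻³ / 1.00197×10⁻⁵ = 239.528 K, so T = 25.5 + 239.528 = 265.028 °C

T = 265.0 °C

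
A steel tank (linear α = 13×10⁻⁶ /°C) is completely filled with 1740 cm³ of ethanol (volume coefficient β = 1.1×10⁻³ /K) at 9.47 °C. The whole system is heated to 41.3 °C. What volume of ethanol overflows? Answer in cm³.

The tank also expands: β_container ≈ 3α = 3.9×10⁻⁵ /K
Net overflow = V₀(β_liq − 3α_cont)ΔT
β − 3α = 1.10×10⁻³ − 3.9×10⁻⁵ = 1.061×10⁻³ /K; ΔT = 31.83 K
ΔV = 1740 × 1.061×10⁻³ × 31.83 = 58.8 cm³

58.8 cm³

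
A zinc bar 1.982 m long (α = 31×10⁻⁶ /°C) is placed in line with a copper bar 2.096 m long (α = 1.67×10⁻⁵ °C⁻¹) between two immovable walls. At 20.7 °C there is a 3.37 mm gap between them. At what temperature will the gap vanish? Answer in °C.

T = 55.6 °C

α₁L₁ = 6.1442×10⁻⁵ m/K, α₂L₂ = 3.50032×10⁻⁵ m/K → total 9.64452×10⁻⁵ m/K
ΔT = g/(α₁L₁+α₂L₂) = 3.37×10⁻³ / 9.64452×10⁻⁵ = 34.942 K
T = 20.7 + 34.942 = 55.642 °C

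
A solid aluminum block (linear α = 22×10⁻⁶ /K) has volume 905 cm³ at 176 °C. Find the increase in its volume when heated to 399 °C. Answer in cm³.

ΔV = 13.3 cm³

Isotropic solid: β ≈ 3α = 6.6×10⁻⁵ /K; ΔT = 223 K
ΔV = 3αV₀ΔT = 3(22×10⁻⁶)(905)(223) = 13.3 cm³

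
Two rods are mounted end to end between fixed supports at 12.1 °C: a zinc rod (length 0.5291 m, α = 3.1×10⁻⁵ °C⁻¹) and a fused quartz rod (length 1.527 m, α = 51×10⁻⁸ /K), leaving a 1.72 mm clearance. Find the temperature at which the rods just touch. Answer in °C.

Gap closes when ΔL₁ + ΔL₂ = 1.72 mm = 1.72×10⁻³ m
(α₁L₁ + α₂L₂)ΔT = g
α₁L₁ + α₂L₂ = 3.1×10⁻⁵×0.5291 + 51×10⁻⁸×1.527 = 1.718087×10⁻⁵ m/K
ΔT = 1.72×10⁻³ / 1.718087×10⁻⁵ = 100.11 K
T = 12.1 + 100.11 = 112.21 °C

T = 112 °C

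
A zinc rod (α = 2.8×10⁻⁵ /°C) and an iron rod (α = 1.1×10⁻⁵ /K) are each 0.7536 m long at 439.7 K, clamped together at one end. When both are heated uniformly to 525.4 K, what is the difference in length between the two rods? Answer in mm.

ΔT = 85.7 K
zinc: ΔL = 2.8×10⁻⁵ × 0.7536 m × 85.7 = 1.8083×10⁻³ m = 1.8083 mm
iron: ΔL = 1.1×10⁻⁵ × 0.7536 m × 85.7 = 7.1042×10⁻⁴ m = 0.71042 mm
difference = 1.8083 − 0.71042 = 1.09788 mm

1.10 mm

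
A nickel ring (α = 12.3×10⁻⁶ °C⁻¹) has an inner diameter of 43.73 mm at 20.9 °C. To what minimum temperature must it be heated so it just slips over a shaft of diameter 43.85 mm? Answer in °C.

T = 244 °C

Required Δd = 43.85 − 43.73 = 0.12 mm
Δd = αd₀ΔT ⇒ ΔT = Δd/(αd₀) = 0.12 / (12.3×10⁻⁶ × 43.73) = 223.10 K
T_min = 20.9 + 223.10 = 244.00 °C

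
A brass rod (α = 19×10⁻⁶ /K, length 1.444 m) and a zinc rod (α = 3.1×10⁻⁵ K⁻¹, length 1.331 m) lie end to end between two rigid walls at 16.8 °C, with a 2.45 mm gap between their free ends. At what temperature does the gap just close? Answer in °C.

α₁L₁ = 2.7436×10⁻⁵ m/K, α₂L₂ = 4.1261×10⁻⁵ m/K → total 6.8697×10⁻⁵ m/K
ΔT = g/(α₁L₁+α₂L₂) = 2.45×10⁻³ / 6.8697×10⁻⁵ = 35.664 K
T = 16.8 + 35.664 = 52.464 °C

T = 52.5 °C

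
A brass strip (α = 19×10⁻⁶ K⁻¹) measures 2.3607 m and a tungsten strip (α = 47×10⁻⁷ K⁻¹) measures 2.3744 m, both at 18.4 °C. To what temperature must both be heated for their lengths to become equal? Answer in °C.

L₁(1 + α₁ΔT) = L₂(1 + α₂ΔT) ⇒ ΔT = (L₂ − L₁)/(α₁L₁ − α₂L₂)
L₂ − L₁ = 2.3744 − 2.3607 = 1.37×10⁻² m
α₁L₁ − α₂L₂ = 19×10⁻⁶×2.3607 − 47×10⁻⁷×2.3744 = 3.369362×10⁻⁵ m/K
ΔT = 1.37×10⁻² / 3.369362×10⁻⁵ = 406.605 K
T = 18.4 + 406.605 = 425.005 °C

T = 425.0 °C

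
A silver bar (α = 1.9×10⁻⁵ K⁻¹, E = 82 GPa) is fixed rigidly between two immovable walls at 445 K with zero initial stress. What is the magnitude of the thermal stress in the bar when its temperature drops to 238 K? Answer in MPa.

Fully constrained: the free strain ε = αΔT is blocked, so σ = Eε = EαΔT.
|ΔT| = 207 K
σ = 82.0×10⁹ × 1.9×10⁻⁵ × 207 = 3.23×10⁸ Pa

σ = 323 MPa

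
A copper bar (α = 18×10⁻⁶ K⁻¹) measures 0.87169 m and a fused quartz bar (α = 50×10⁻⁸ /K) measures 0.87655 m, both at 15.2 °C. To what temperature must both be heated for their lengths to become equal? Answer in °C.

T = 333.8 °C

Equal length when α₁L₁ΔT − α₂L₂ΔT = L₂ − L₁ = 4.86×10⁻³ m
α₁L₁ = 1.569042×10⁻⁵, α₂L₂ = 4.38275×10⁻⁷ → Δ(αL) = 1.5252145×10⁻⁵ m/K
ΔT = 4.86×10⁻³ / 1.5252145×10⁻⁵ = 318.644 K, so T = 15.2 + 318.644 = 333.844 °C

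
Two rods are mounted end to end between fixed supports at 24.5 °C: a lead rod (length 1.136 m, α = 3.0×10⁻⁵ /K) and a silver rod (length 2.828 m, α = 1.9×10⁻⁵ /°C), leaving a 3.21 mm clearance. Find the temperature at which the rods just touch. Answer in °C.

T = 61.1 °C

α₁L₁ = 3.408×10⁻⁵ m/K, α₂L₂ = 5.3732×10⁻⁵ m/K → total 8.7812×10⁻⁵ m/K
ΔT = g/(α₁L₁+α₂L₂) = 3.21×10⁻³ / 8.7812×10⁻⁵ = 36.555 K
T = 24.5 + 36.555 = 61.055 °C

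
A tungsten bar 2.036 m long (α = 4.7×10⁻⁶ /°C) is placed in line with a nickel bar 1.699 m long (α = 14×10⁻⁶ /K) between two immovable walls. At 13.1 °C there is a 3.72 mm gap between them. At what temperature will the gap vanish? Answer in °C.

α₁L₁ = 9.5692×10⁻⁶ m/K, α₂L₂ = 2.3786×10⁻⁵ m/K → total 3.33552×10⁻⁵ m/K
ΔT = g/(α₁L₁+α₂L₂) = 3.72×10⁻³ / 3.33552×10⁻⁵ = 111.53 K
T = 13.1 + 111.53 = 124.63 °C

T = 125 °C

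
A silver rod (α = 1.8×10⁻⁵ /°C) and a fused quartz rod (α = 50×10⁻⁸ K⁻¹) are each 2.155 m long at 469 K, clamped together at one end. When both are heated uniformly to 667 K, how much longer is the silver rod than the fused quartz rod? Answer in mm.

7.47 mm

ΔT = 198 K
silver: ΔL = 1.8×10⁻⁵ × 2.155 m × 198 = 7.6804×10⁻³ m = 7.6804 mm
fused quartz: ΔL = 50×10⁻⁸ × 2.155 m × 198 = 2.1334×10⁻⁴ m = 0.21334 mm
difference = 7.6804 − 0.21334 = 7.46706 mm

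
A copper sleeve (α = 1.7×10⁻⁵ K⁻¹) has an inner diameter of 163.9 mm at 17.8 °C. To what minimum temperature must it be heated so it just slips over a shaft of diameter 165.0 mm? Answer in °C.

T = 413 °C

Required Δd = 165.0 − 163.9 = 1.1 mm
Δd = αd₀ΔT ⇒ ΔT = Δd/(αd₀) = 1.1 / (1.7×10⁻⁵ × 163.9) = 394.79 K
T_min = 17.8 + 394.79 = 412.59 °C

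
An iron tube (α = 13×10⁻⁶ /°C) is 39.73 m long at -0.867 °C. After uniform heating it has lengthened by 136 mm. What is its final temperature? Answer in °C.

T = 262 °C

ΔL = αL₀ΔT ⇒ ΔT = ΔL / (αL₀)
ΔT = 136×10⁻³ m / (13×10⁻⁶ × 39.73 m) = 263.316 K
T = -0.867 + 263.316 = 262.449 °C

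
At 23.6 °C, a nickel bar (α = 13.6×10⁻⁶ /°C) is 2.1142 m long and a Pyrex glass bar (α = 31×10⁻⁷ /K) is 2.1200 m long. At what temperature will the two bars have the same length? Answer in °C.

T = 285.1 °C

Equal length when α₁L₁ΔT − α₂L₂ΔT = L₂ − L₁ = 5.80×10⁻³ m
α₁L₁ = 2.875312×10⁻⁵, α₂L₂ = 6.572×10⁻⁶ → Δ(αL) = 2.218112×10⁻⁵ m/K
ΔT = 5.80×10⁻³ / 2.218112×10⁻⁵ = 261.484 K, so T = 23.6 + 261.484 = 285.084 °C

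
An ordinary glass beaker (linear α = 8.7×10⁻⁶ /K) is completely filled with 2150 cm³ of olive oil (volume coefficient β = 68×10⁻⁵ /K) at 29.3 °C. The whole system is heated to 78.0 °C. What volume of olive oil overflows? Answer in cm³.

68.5 cm³

The beaker also expands: β_container ≈ 3α = 2.61×10⁻⁵ /K
Net overflow = V₀(β_liq − 3α_cont)ΔT
β − 3α = 6.80×10⁻⁴ − 2.61×10⁻⁵ = 6.539×10⁻⁴ /K; ΔT = 48.7 K
ΔV = 2150 × 6.539×10⁻⁴ × 48.7 = 68.5 cm³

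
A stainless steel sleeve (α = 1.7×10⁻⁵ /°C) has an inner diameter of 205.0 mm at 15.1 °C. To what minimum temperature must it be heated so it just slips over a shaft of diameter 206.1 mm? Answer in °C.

T = 331 °C

Required Δd = 206.1 − 205.0 = 1.1 mm
Δd = αd₀ΔT ⇒ ΔT = Δd/(αd₀) = 1.1 / (1.7×10⁻⁵ × 205.0) = 315.64 K
T_min = 15.1 + 315.64 = 330.74 °C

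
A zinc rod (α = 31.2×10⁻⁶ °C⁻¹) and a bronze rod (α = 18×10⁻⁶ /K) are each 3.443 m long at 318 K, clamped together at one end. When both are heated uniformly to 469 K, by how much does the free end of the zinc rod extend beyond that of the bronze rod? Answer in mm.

ΔT = 151 K
zinc: ΔL = 31.2×10⁻⁶ × 3.443 m × 151 = 1.6221×10⁻² m = 16.221 mm
bronze: ΔL = 18×10⁻⁶ × 3.443 m × 151 = 9.3581×10⁻³ m = 9.3581 mm
difference = 16.221 − 9.3581 = 6.8629 mm

6.86 mm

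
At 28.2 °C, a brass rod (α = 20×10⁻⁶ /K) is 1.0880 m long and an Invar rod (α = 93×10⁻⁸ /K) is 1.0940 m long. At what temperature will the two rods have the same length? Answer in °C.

Equal length when α₁L₁ΔT − α₂L₂ΔT = L₂ − L₁ = 6.00×10⁻³ m
α₁L₁ = 2.176×10⁻⁵, α₂L₂ = 1.01742×10⁻⁶ → Δ(αL) = 2.074258×10⁻⁵ m/K
ΔT = 6.00×10⁻³ / 2.074258×10⁻⁵ = 289.260 K, so T = 28.2 + 289.260 = 317.460 °C

T = 317.5 °C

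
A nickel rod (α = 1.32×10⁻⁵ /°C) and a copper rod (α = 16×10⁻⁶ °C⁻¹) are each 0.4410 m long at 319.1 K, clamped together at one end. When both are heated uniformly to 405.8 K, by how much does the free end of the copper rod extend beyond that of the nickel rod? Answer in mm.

0.107 mm

ΔT = 86.7 K
nickel: ΔL = 1.32×10⁻⁵ × 0.4410 m × 86.7 = 5.0470×10⁻⁴ m = 0.50470 mm
copper: ΔL = 16×10⁻⁶ × 0.4410 m × 86.7 = 6.1176×10⁻⁴ m = 0.61176 mm
difference = 0.61176 − 0.50470 = 0.10706 mm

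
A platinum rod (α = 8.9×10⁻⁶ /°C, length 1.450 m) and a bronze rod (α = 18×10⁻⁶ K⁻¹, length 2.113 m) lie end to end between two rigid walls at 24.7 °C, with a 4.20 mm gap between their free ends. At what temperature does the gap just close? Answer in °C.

Gap closes when ΔL₁ + ΔL₂ = 4.20 mm = 4.20×10⁻³ m
(α₁L₁ + α₂L₂)ΔT = g
α₁L₁ + α₂L₂ = 8.9×10⁻⁶×1.450 + 18×10⁻⁶×2.113 = 5.0939×10⁻⁵ m/K
ΔT = 4.20×10⁻³ / 5.0939×10⁻⁵ = 82.45 K
T = 24.7 + 82.45 = 107.15 °C

T = 107 °C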